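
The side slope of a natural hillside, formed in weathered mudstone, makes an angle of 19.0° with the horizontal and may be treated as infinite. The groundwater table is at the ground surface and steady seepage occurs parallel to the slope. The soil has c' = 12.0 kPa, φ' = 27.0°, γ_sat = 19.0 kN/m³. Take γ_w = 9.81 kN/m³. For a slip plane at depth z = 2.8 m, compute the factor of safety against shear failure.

With seepage parallel to the slope and the water table at the surface, the effective normal stress on the slip plane uses the buoyant unit weight γ' = γ_sat − γ_w while the driving shear stress uses γ_sat:
FS = [c' + γ' z cos²β tanφ'] / [γ_sat z sinβ cosβ]
γ' = 19.0 − 9.81 = 9.19 kN/m³
Numerator = 12.0 + 9.19·2.8·cos²19.0°·tan27.0° = 12.0 + 9.19·2.8·0.8940·0.5095 = 23.721 kPa
Denominator = 19.0·2.8·sin19.0°·cos19.0° = 19.0·2.8·0.3256·0.9455 = 16.377 kPa
FS = 23.721 / 16.377 = 1.448

FS = 1.45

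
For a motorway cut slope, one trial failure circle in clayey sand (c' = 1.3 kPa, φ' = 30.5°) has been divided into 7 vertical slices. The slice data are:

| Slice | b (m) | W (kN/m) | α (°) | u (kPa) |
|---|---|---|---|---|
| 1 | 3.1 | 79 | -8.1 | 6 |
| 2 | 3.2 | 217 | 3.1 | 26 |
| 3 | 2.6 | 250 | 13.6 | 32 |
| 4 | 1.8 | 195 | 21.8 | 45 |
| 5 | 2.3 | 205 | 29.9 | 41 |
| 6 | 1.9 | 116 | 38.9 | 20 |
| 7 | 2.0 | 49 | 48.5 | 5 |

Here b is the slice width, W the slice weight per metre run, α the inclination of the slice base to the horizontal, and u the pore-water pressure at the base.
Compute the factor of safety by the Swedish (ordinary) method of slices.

Ordinary method of slices: FS = Σ[c'·Δl_i + (W_i cosα_i − u_i·Δl_i)·tanφ'] / Σ W_i sinα_i, with Δl_i = b_i / cosα_i.
Slice 1: Δl = 3.1/cos(-8.1°) = 3.131 m; N'_1 = 79·cos(-8.1°) − 6·3.131 = 59.4; c'Δl = 4.07; W sinα = -11.1
Slice 2: Δl = 3.2/cos3.1° = 3.205 m; N'_2 = 217·cos3.1° − 26·3.205 = 133.4; c'Δl = 4.17; W sinα = 11.7
Slice 3: Δl = 2.6/cos13.6° = 2.675 m; N'_3 = 250·cos13.6° − 32·2.675 = 157.4; c'Δl = 3.48; W sinα = 58.8
Slice 4: Δl = 1.8/cos21.8° = 1.939 m; N'_4 = 195·cos21.8° − 45·1.939 = 93.8; c'Δl = 2.52; W sinα = 72.4
Slice 5: Δl = 2.3/cos29.9° = 2.653 m; N'_5 = 205·cos29.9° − 41·2.653 = 68.9; c'Δl = 3.45; W sinα = 102.2
Slice 6: Δl = 1.9/cos38.9° = 2.441 m; N'_6 = 116·cos38.9° − 20·2.441 = 41.4; c'Δl = 3.17; W sinα = 72.8
Slice 7: Δl = 2.0/cos48.5° = 3.018 m; N'_7 = 49·cos48.5° − 5·3.018 = 17.4; c'Δl = 3.92; W sinα = 36.7
Σc'Δl = 24.8 kN/m; ΣN' = 571.8 kN/m; ΣW sinα = 343.5 kN/m
Resisting = 24.8 + 571.8·tan30.5° = 24.8 + 336.8 = 361.6 kN/m
FS = 361.6 / 343.5 = 1.052

FS = 1.05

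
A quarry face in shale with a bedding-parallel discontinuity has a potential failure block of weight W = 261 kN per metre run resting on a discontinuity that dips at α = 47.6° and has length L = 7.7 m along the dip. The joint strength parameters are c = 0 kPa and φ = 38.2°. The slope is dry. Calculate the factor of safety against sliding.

Resolving the block weight along and normal to the plane and applying the Mohr–Coulomb strength on the joint:
N' = W cosα = 261·cos47.6° = 176.0 kN/m
Driving force T = W sinα = 261·sin47.6° = 192.7 kN/m
Resisting force R = c·L + N'·tanφ = 0·7.7 + 176.0·tan38.2° = 0.0 + 138.5 = 138.5 kN/m
FS = R / T = 138.5 / 192.7 = 0.719

FS = 0.72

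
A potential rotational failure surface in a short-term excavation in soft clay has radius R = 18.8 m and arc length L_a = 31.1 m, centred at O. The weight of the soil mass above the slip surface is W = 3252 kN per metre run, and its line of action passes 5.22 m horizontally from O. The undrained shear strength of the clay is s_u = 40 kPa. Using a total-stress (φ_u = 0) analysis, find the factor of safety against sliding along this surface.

FS = 1.38

Taking moments about the centre O, the resisting moment is provided by the undrained shear strength acting along the arc:
M_R = s_u·L_a·R = 40·31.10·18.8 = 23387.2 kN·m/m
M_D = W·d = 3252·5.22 = 16975.4 kN·m/m
FS = M_R / M_D = 23387.2 / 16975.4 = 1.378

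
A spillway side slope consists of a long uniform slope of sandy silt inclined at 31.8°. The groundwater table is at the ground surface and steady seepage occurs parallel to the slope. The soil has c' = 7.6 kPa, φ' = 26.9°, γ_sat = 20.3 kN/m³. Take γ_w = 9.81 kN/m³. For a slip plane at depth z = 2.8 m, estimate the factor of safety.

FS = 0.72

With seepage parallel to the slope and the water table at the surface, the effective normal stress on the slip plane uses the buoyant unit weight γ' = γ_sat − γ_w while the driving shear stress uses γ_sat:
FS = [c' + γ' z cos²β tanφ'] / [γ_sat z sinβ cosβ]
γ' = 20.3 − 9.81 = 10.49 kN/m³
Numerator = 7.6 + 10.49·2.8·cos²31.8°·tan26.9° = 7.6 + 10.49·2.8·0.7223·0.5073 = 18.363 kPa
Denominator = 20.3·2.8·sin31.8°·cos31.8° = 20.3·2.8·0.5270·0.8499 = 25.456 kPa
FS = 18.363 / 25.456 = 0.721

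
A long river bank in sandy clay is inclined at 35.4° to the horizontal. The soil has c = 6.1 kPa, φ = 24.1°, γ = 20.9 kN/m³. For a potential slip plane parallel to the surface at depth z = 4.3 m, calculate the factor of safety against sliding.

For an infinite slope with a slip plane parallel to the surface (no pore pressure): FS = [c + γz cos²β tanφ] / [γz sinβ cosβ].
γz = 20.9·4.3 = 89.87 kN/m²
Numerator = 6.1 + 89.87·cos²35.4°·tan24.1° = 6.1 + 89.87·0.6644·0.4473 = 32.811 kPa
Denominator = 89.87·sin35.4°·cos35.4° = 89.87·0.5793·0.8151 = 42.436 kPa
FS = 32.811 / 42.436 = 0.773

FS = 0.77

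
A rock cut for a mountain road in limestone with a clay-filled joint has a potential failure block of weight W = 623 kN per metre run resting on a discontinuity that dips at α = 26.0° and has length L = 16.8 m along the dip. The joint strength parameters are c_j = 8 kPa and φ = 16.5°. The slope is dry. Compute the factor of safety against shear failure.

FS = 1.10

Resolving the block weight along and normal to the plane and applying the Mohr–Coulomb strength on the joint:
N' = W cosα = 623·cos26.0° = 559.9 kN/m
Driving force T = W sinα = 623·sin26.0° = 273.1 kN/m
Resisting force R = c_j·L + N'·tanφ = 8·16.8 + 559.9·tan16.5° = 134.4 + 165.9 = 300.3 kN/m
FS = R / T = 300.3 / 273.1 = 1.099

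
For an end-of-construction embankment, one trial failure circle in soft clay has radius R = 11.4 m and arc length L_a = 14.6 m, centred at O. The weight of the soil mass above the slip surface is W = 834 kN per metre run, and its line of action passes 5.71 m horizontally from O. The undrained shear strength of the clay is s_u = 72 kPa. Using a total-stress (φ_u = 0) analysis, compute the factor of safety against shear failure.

FS = 2.52

Taking moments about the centre O, the resisting moment is provided by the undrained shear strength acting along the arc:
M_R = s_u·L_a·R = 72·14.60·11.4 = 11983.7 kN·m/m
M_D = W·d = 834·5.71 = 4762.1 kN·m/m
FS = M_R / M_D = 11983.7 / 4762.1 = 2.516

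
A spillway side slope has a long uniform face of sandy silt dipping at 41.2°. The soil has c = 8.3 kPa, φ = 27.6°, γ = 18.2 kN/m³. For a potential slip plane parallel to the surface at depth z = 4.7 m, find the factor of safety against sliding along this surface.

FS = 0.79

For an infinite slope with a slip plane parallel to the surface (no pore pressure): FS = [c + γz cos²β tanφ] / [γz sinβ cosβ].
γz = 18.2·4.7 = 85.54 kN/m²
Numerator = 8.3 + 85.54·cos²41.2°·tan27.6° = 8.3 + 85.54·0.5661·0.5228 = 33.617 kPa
Denominator = 85.54·sin41.2°·cos41.2° = 85.54·0.6587·0.7524 = 42.394 kPa
FS = 33.617 / 42.394 = 0.793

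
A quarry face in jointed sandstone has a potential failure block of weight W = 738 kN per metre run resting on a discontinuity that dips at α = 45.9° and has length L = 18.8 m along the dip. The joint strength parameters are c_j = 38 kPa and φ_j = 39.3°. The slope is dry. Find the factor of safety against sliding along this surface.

Resolving the block weight along and normal to the plane and applying the Mohr–Coulomb strength on the joint:
N' = W cosα = 738·cos45.9° = 513.6 kN/m
Driving force T = W sinα = 738·sin45.9° = 530.0 kN/m
Resisting force R = c_j·L + N'·tanφ_j = 38·18.8 + 513.6·tan39.3° = 714.4 + 420.4 = 1134.8 kN/m
FS = R / T = 1134.8 / 530.0 = 2.141

FS = 2.14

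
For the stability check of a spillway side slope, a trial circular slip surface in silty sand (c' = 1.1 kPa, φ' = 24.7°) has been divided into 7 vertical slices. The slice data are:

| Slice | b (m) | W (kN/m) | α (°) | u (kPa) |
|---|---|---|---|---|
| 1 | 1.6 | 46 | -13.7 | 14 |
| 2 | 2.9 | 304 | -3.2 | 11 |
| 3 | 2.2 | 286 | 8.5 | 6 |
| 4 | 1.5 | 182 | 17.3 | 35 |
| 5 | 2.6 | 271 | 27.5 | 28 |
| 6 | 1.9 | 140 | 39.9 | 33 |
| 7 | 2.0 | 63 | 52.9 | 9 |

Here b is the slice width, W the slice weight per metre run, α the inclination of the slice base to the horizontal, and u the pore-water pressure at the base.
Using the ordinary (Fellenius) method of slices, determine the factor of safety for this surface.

FS = 1.26

Ordinary method of slices: FS = Σ[c'·Δl_i + (W_i cosα_i − u_i·Δl_i)·tanφ'] / Σ W_i sinα_i, with Δl_i = b_i / cosα_i.
Slice 1: Δl = 1.6/cos(-13.7°) = 1.647 m; N'_1 = 46·cos(-13.7°) − 14·1.647 = 21.6; c'Δl = 1.81; W sinα = -10.9
Slice 2: Δl = 2.9/cos(-3.2°) = 2.905 m; N'_2 = 304·cos(-3.2°) − 11·2.905 = 271.6; c'Δl = 3.19; W sinα = -17.0
Slice 3: Δl = 2.2/cos8.5° = 2.224 m; N'_3 = 286·cos8.5° − 6·2.224 = 269.5; c'Δl = 2.45; W sinα = 42.3
Slice 4: Δl = 1.5/cos17.3° = 1.571 m; N'_4 = 182·cos17.3° − 35·1.571 = 118.8; c'Δl = 1.73; W sinα = 54.1
Slice 5: Δl = 2.6/cos27.5° = 2.931 m; N'_5 = 271·cos27.5° − 28·2.931 = 158.3; c'Δl = 3.22; W sinα = 125.1
Slice 6: Δl = 1.9/cos39.9° = 2.477 m; N'_6 = 140·cos39.9° − 33·2.477 = 25.7; c'Δl = 2.72; W sinα = 89.8
Slice 7: Δl = 2.0/cos52.9° = 3.316 m; N'_7 = 63·cos52.9° − 9·3.316 = 8.2; c'Δl = 3.65; W sinα = 50.2
Σc'Δl = 18.8 kN/m; ΣN' = 873.6 kN/m; ΣW sinα = 333.7 kN/m
Resisting = 18.8 + 873.6·tan24.7° = 18.8 + 401.8 = 420.6 kN/m
FS = 420.6 / 333.7 = 1.260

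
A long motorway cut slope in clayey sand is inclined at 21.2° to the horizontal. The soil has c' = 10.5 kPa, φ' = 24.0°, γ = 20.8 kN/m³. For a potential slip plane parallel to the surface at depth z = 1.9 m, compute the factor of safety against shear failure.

For an infinite slope with a slip plane parallel to the surface (no pore pressure): FS = [c' + γz cos²β tanφ'] / [γz sinβ cosβ].
γz = 20.8·1.9 = 39.52 kN/m²
Numerator = 10.5 + 39.52·cos²21.2°·tan24.0° = 10.5 + 39.52·0.8692·0.4452 = 25.794 kPa
Denominator = 39.52·sin21.2°·cos21.2° = 39.52·0.3616·0.9323 = 13.324 kPa
FS = 25.794 / 13.324 = 1.936

FS = 1.94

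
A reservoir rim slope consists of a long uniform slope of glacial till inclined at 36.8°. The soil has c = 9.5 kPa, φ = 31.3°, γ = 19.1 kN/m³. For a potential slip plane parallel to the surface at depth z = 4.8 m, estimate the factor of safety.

FS = 1.03

For an infinite slope with a slip plane parallel to the surface (no pore pressure): FS = [c + γz cos²β tanφ] / [γz sinβ cosβ].
γz = 19.1·4.8 = 91.68 kN/m²
Numerator = 9.5 + 91.68·cos²36.8°·tan31.3° = 9.5 + 91.68·0.6412·0.6080 = 45.240 kPa
Denominator = 91.68·sin36.8°·cos36.8° = 91.68·0.5990·0.8007 = 43.975 kPa
FS = 45.240 / 43.975 = 1.029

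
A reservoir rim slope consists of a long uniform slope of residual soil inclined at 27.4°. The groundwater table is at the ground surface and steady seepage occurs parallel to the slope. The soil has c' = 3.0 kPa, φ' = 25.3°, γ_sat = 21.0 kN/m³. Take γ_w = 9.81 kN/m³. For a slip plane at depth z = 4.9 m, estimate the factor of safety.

With seepage parallel to the slope and the water table at the surface, the effective normal stress on the slip plane uses the buoyant unit weight γ' = γ_sat − γ_w while the driving shear stress uses γ_sat:
FS = [c' + γ' z cos²β tanφ'] / [γ_sat z sinβ cosβ]
γ' = 21.0 − 9.81 = 11.19 kN/m³
Numerator = 3.0 + 11.19·4.9·cos²27.4°·tan25.3° = 3.0 + 11.19·4.9·0.7882·0.4727 = 23.429 kPa
Denominator = 21.0·4.9·sin27.4°·cos27.4° = 21.0·4.9·0.4602·0.8878 = 42.042 kPa
FS = 23.429 / 42.042 = 0.557

FS = 0.56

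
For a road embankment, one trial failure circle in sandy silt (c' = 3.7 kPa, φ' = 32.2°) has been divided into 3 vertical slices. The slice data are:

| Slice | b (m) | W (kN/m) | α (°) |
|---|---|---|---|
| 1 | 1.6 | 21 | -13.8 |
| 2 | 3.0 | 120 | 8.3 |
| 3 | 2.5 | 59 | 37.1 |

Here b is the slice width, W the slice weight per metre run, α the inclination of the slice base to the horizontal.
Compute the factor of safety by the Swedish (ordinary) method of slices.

Ordinary method of slices: FS = Σ[c'·Δl_i + (W_i cosα_i)·tanφ'] / Σ W_i sinα_i, with Δl_i = b_i / cosα_i.
Slice 1: Δl = 1.6/cos(-13.8°) = 1.648 m; N'_1 = 21·cos(-13.8°) = 20.4; c'Δl = 6.10; W sinα = -5.0
Slice 2: Δl = 3.0/cos8.3° = 3.032 m; N'_2 = 120·cos8.3° = 118.7; c'Δl = 11.22; W sinα = 17.3
Slice 3: Δl = 2.5/cos37.1° = 3.134 m; N'_3 = 59·cos37.1° = 47.1; c'Δl = 11.60; W sinα = 35.6
Σc'Δl = 28.9 kN/m; ΣN' = 186.2 kN/m; ΣW sinα = 47.9 kN/m
Resisting = 28.9 + 186.2·tan32.2° = 28.9 + 117.3 = 146.2 kN/m
FS = 146.2 / 47.9 = 3.051

FS = 3.05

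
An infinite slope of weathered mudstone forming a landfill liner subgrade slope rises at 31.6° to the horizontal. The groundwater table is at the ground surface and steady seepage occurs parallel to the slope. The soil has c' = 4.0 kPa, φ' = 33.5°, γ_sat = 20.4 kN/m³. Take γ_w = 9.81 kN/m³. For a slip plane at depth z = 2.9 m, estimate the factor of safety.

FS = 0.71

With seepage parallel to the slope and the water table at the surface, the effective normal stress on the slip plane uses the buoyant unit weight γ' = γ_sat − γ_w while the driving shear stress uses γ_sat:
FS = [c' + γ' z cos²β tanφ'] / [γ_sat z sinβ cosβ]
γ' = 20.4 − 9.81 = 10.59 kN/m³
Numerator = 4.0 + 10.59·2.9·cos²31.6°·tan33.5° = 4.0 + 10.59·2.9·0.7254·0.6619 = 18.746 kPa
Denominator = 20.4·2.9·sin31.6°·cos31.6° = 20.4·2.9·0.5240·0.8517 = 26.403 kPa
FS = 18.746 / 26.403 = 0.710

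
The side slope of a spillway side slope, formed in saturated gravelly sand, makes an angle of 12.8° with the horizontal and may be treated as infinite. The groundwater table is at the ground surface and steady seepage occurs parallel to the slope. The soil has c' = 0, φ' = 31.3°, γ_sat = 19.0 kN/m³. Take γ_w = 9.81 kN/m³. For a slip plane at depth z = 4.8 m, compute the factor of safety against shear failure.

With seepage parallel to the slope and the water table at the surface, the effective normal stress on the slip plane uses the buoyant unit weight γ' = γ_sat − γ_w while the driving shear stress uses γ_sat:
FS = [c' + γ' z cos²β tanφ'] / [γ_sat z sinβ cosβ]
(For c' = 0 this reduces to FS = (γ'/γ_sat)·tanφ'/tanβ.)
γ' = 19.0 − 9.81 = 9.19 kN/m³
Numerator = 0.0 + 9.19·4.8·cos²12.8°·tan31.3° = 0.0 + 9.19·4.8·0.9509·0.6080 = 25.504 kPa
Denominator = 19.0·4.8·sin12.8°·cos12.8° = 19.0·4.8·0.2215·0.9751 = 19.703 kPa
FS = 25.504 / 19.703 = 1.294

FS = 1.29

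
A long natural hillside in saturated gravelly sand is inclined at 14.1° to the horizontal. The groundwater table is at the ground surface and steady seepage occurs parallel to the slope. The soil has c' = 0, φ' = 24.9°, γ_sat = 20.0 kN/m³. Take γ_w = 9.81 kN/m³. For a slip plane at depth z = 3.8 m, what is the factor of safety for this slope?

With seepage parallel to the slope and the water table at the surface, the effective normal stress on the slip plane uses the buoyant unit weight γ' = γ_sat − γ_w while the driving shear stress uses γ_sat:
FS = [c' + γ' z cos²β tanφ'] / [γ_sat z sinβ cosβ]
(For c' = 0 this reduces to FS = (γ'/γ_sat)·tanφ'/tanβ.)
γ' = 20.0 − 9.81 = 10.19 kN/m³
Numerator = 0.0 + 10.19·3.8·cos²14.1°·tan24.9° = 0.0 + 10.19·3.8·0.9407·0.4642 = 16.907 kPa
Denominator = 20.0·3.8·sin14.1°·cos14.1° = 20.0·3.8·0.2436·0.9699 = 17.957 kPa
FS = 16.907 / 17.957 = 0.942

FS = 0.94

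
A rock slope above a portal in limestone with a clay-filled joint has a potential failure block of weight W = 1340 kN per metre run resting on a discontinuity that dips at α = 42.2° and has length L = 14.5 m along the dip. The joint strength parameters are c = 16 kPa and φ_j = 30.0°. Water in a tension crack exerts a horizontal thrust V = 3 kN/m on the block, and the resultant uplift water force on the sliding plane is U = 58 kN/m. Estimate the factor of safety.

FS = 0.85

Resolving the block weight along and normal to the plane and applying the Mohr–Coulomb strength on the joint:
N' = W cosα − U − V sinα = 1340·cos42.2° − 58 − 3·sin42.2° = 932.7 kN/m
Driving force T = W sinα + V cosα = 1340·sin42.2° + 3·cos42.2° = 902.3 kN/m
Resisting force R = c·L + N'·tanφ_j = 16·14.5 + 932.7·tan30.0° = 232.0 + 538.5 = 770.5 kN/m
FS = R / T = 770.5 / 902.3 = 0.854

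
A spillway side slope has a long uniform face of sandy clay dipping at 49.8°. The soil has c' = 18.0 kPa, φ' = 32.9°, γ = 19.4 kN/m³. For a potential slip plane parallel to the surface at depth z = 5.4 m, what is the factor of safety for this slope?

For an infinite slope with a slip plane parallel to the surface (no pore pressure): FS = [c' + γz cos²β tanφ'] / [γz sinβ cosβ].
γz = 19.4·5.4 = 104.76 kN/m²
Numerator = 18.0 + 104.76·cos²49.8°·tan32.9° = 18.0 + 104.76·0.4166·0.6469 = 46.235 kPa
Denominator = 104.76·sin49.8°·cos49.8° = 104.76·0.7638·0.6455 = 51.646 kPa
FS = 46.235 / 51.646 = 0.895

FS = 0.90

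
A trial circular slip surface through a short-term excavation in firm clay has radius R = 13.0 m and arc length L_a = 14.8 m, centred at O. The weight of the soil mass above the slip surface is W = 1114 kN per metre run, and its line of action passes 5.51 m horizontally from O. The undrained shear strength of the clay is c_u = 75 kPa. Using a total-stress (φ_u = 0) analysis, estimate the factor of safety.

FS = 2.35

Taking moments about the centre O, the resisting moment is provided by the undrained shear strength acting along the arc:
M_R = c_u·L_a·R = 75·14.80·13.0 = 14430.0 kN·m/m
M_D = W·d = 1114·5.51 = 6138.1 kN·m/m
FS = M_R / M_D = 14430.0 / 6138.1 = 2.351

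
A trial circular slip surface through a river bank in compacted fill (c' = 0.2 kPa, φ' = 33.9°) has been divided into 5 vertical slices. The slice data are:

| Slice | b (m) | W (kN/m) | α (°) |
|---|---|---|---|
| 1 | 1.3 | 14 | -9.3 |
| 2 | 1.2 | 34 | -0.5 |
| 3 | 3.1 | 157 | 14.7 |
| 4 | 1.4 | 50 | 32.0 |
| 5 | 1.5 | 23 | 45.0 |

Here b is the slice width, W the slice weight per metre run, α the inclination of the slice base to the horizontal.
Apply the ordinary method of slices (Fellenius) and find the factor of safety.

FS = 2.19

Ordinary method of slices: FS = Σ[c'·Δl_i + (W_i cosα_i)·tanφ'] / Σ W_i sinα_i, with Δl_i = b_i / cosα_i.
Slice 1: Δl = 1.3/cos(-9.3°) = 1.317 m; N'_1 = 14·cos(-9.3°) = 13.8; c'Δl = 0.26; W sinα = -2.3
Slice 2: Δl = 1.2/cos(-0.5°) = 1.200 m; N'_2 = 34·cos(-0.5°) = 34.0; c'Δl = 0.24; W sinα = -0.3
Slice 3: Δl = 3.1/cos14.7° = 3.205 m; N'_3 = 157·cos14.7° = 151.9; c'Δl = 0.64; W sinα = 39.8
Slice 4: Δl = 1.4/cos32.0° = 1.651 m; N'_4 = 50·cos32.0° = 42.4; c'Δl = 0.33; W sinα = 26.5
Slice 5: Δl = 1.5/cos45.0° = 2.121 m; N'_5 = 23·cos45.0° = 16.3; c'Δl = 0.42; W sinα = 16.3
Σc'Δl = 1.9 kN/m; ΣN' = 258.3 kN/m; ΣW sinα = 80.0 kN/m
Resisting = 1.9 + 258.3·tan33.9° = 1.9 + 173.6 = 175.5 kN/m
FS = 175.5 / 80.0 = 2.193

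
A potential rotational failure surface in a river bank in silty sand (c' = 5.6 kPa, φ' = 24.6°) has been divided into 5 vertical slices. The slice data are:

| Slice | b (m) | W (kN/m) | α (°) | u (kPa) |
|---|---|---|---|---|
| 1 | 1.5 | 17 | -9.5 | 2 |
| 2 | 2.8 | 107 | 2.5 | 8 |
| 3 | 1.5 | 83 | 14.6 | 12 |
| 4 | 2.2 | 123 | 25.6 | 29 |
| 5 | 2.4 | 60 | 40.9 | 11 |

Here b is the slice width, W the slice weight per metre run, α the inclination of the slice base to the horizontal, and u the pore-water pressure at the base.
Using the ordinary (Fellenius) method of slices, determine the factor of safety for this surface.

Ordinary method of slices: FS = Σ[c'·Δl_i + (W_i cosα_i − u_i·Δl_i)·tanφ'] / Σ W_i sinα_i, with Δl_i = b_i / cosα_i.
Slice 1: Δl = 1.5/cos(-9.5°) = 1.521 m; N'_1 = 17·cos(-9.5°) − 2·1.521 = 13.7; c'Δl = 8.52; W sinα = -2.8
Slice 2: Δl = 2.8/cos2.5° = 2.803 m; N'_2 = 107·cos2.5° − 8·2.803 = 84.5; c'Δl = 15.69; W sinα = 4.7
Slice 3: Δl = 1.5/cos14.6° = 1.550 m; N'_3 = 83·cos14.6° − 12·1.550 = 61.7; c'Δl = 8.68; W sinα = 20.9
Slice 4: Δl = 2.2/cos25.6° = 2.439 m; N'_4 = 123·cos25.6° − 29·2.439 = 40.2; c'Δl = 13.66; W sinα = 53.1
Slice 5: Δl = 2.4/cos40.9° = 3.175 m; N'_5 = 60·cos40.9° − 11·3.175 = 10.4; c'Δl = 17.78; W sinα = 39.3
Σc'Δl = 64.3 kN/m; ΣN' = 210.5 kN/m; ΣW sinα = 115.2 kN/m
Resisting = 64.3 + 210.5·tan24.6° = 64.3 + 96.4 = 160.7 kN/m
FS = 160.7 / 115.2 = 1.395

FS = 1.39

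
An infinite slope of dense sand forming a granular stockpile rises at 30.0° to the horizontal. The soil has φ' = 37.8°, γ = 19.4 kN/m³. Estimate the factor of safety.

FS = 1.34

For a dry cohesionless infinite slope the factor of safety is FS = tanφ' / tanβ.
FS = tan37.8° / tan30.0° = 0.7757 / 0.5774 = 1.344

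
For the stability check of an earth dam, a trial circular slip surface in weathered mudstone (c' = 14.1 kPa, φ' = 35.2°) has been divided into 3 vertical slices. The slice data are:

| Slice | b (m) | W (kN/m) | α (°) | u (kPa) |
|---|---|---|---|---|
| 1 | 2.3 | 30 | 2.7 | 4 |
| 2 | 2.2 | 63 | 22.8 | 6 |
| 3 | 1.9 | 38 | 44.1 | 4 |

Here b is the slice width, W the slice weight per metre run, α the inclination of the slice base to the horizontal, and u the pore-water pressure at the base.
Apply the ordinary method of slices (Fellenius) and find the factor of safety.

FS = 3.07

Ordinary method of slices: FS = Σ[c'·Δl_i + (W_i cosα_i − u_i·Δl_i)·tanφ'] / Σ W_i sinα_i, with Δl_i = b_i / cosα_i.
Slice 1: Δl = 2.3/cos2.7° = 2.303 m; N'_1 = 30·cos2.7° − 4·2.303 = 20.8; c'Δl = 32.47; W sinα = 1.4
Slice 2: Δl = 2.2/cos22.8° = 2.386 m; N'_2 = 63·cos22.8° − 6·2.386 = 43.8; c'Δl = 33.65; W sinα = 24.4
Slice 3: Δl = 1.9/cos44.1° = 2.646 m; N'_3 = 38·cos44.1° − 4·2.646 = 16.7; c'Δl = 37.31; W sinα = 26.4
Σc'Δl = 103.4 kN/m; ΣN' = 81.2 kN/m; ΣW sinα = 52.3 kN/m
Resisting = 103.4 + 81.2·tan35.2° = 103.4 + 57.3 = 160.7 kN/m
FS = 160.7 / 52.3 = 3.075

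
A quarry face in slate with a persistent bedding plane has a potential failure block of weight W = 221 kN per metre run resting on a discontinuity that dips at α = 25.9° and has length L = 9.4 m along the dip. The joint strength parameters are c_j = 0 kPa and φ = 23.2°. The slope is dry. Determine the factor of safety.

FS = 0.88

Resolving the block weight along and normal to the plane and applying the Mohr–Coulomb strength on the joint:
N' = W cosα = 221·cos25.9° = 198.8 kN/m
Driving force T = W sinα = 221·sin25.9° = 96.5 kN/m
Resisting force R = c_j·L + N'·tanφ = 0·9.4 + 198.8·tan23.2° = 0.0 + 85.2 = 85.2 kN/m
FS = R / T = 85.2 / 96.5 = 0.883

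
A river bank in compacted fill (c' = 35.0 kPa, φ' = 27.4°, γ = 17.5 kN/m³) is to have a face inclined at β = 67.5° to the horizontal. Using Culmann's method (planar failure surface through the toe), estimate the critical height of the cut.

Culmann's analysis gives the critical failure plane at α_cr = (β + φ')/2 = (67.5 + 27.4)/2 = 47.5°, and the critical height
H_c = (4c'/γ) · sinβ cosφ' / [1 − cos(β − φ')]
    = (4·35.0/17.5) · sin67.5°·cos27.4° / [1 − cos(40.1°)]
    = 8.000 · 0.9239·0.8878 / [1 − 0.7649]
    = 8.000 · 0.8202 / 0.2351
    = 27.91 m

H_c = 27.91 m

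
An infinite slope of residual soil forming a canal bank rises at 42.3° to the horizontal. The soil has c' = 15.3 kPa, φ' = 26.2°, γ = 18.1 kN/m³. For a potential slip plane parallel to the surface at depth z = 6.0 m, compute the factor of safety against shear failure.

FS = 0.82

For an infinite slope with a slip plane parallel to the surface (no pore pressure): FS = [c' + γz cos²β tanφ'] / [γz sinβ cosβ].
γz = 18.1·6.0 = 108.60 kN/m²
Numerator = 15.3 + 108.60·cos²42.3°·tan26.2° = 15.3 + 108.60·0.5471·0.4921 = 44.533 kPa
Denominator = 108.60·sin42.3°·cos42.3° = 108.60·0.6730·0.7396 = 54.059 kPa
FS = 44.533 / 54.059 = 0.824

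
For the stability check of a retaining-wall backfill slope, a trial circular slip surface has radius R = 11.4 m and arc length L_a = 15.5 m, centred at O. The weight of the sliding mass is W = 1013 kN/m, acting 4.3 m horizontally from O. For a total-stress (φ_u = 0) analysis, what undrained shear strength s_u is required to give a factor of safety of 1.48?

s_u = 36.5 kPa

FS = s_u·L_a·R / (W·d), so s_u = FS·W·d / (L_a·R).
s_u = 1.48·1013·4.3 / (15.50·11.4) = 6446.7 / 176.70 = 36.48 kPa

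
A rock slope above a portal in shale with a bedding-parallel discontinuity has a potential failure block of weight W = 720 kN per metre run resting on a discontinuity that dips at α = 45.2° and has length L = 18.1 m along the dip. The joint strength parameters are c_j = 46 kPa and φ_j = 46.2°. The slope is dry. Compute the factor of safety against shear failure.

FS = 2.67

Resolving the block weight along and normal to the plane and applying the Mohr–Coulomb strength on the joint:
N' = W cosα = 720·cos45.2° = 507.3 kN/m
Driving force T = W sinα = 720·sin45.2° = 510.9 kN/m
Resisting force R = c_j·L + N'·tanφ_j = 46·18.1 + 507.3·tan46.2° = 832.6 + 529.0 = 1361.6 kN/m
FS = R / T = 1361.6 / 510.9 = 2.665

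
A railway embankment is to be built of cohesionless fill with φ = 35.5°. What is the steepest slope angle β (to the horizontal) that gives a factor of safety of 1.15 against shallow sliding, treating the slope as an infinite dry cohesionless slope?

For an infinite dry cohesionless slope FS = tanφ/tanβ, so tanβ = tanφ / FS.
tanβ = tan35.5° / 1.15 = 0.7133 / 1.15 = 0.6203
β = arctan(0.6203) = 31.81°

β = 31.8°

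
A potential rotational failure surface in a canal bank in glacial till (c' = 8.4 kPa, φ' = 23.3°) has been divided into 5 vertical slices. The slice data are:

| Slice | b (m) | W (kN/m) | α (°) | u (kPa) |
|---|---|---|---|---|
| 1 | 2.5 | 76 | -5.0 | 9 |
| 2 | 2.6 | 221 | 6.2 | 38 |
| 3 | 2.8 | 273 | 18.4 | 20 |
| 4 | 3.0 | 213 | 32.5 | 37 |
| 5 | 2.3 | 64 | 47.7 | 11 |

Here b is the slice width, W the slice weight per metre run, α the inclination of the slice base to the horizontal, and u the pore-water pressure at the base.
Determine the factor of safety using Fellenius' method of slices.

Ordinary method of slices: FS = Σ[c'·Δl_i + (W_i cosα_i − u_i·Δl_i)·tanφ'] / Σ W_i sinα_i, with Δl_i = b_i / cosα_i.
Slice 1: Δl = 2.5/cos(-5.0°) = 2.510 m; N'_1 = 76·cos(-5.0°) − 9·2.510 = 53.1; c'Δl = 21.08; W sinα = -6.6
Slice 2: Δl = 2.6/cos6.2° = 2.615 m; N'_2 = 221·cos6.2° − 38·2.615 = 120.3; c'Δl = 21.97; W sinα = 23.9
Slice 3: Δl = 2.8/cos18.4° = 2.951 m; N'_3 = 273·cos18.4° − 20·2.951 = 200.0; c'Δl = 24.79; W sinα = 86.2
Slice 4: Δl = 3.0/cos32.5° = 3.557 m; N'_4 = 213·cos32.5° − 37·3.557 = 48.0; c'Δl = 29.88; W sinα = 114.4
Slice 5: Δl = 2.3/cos47.7° = 3.417 m; N'_5 = 64·cos47.7° − 11·3.417 = 5.5; c'Δl = 28.71; W sinα = 47.3
Σc'Δl = 126.4 kN/m; ΣN' = 427.0 kN/m; ΣW sinα = 265.2 kN/m
Resisting = 126.4 + 427.0·tan23.3° = 126.4 + 183.9 = 310.3 kN/m
FS = 310.3 / 265.2 = 1.170

FS = 1.17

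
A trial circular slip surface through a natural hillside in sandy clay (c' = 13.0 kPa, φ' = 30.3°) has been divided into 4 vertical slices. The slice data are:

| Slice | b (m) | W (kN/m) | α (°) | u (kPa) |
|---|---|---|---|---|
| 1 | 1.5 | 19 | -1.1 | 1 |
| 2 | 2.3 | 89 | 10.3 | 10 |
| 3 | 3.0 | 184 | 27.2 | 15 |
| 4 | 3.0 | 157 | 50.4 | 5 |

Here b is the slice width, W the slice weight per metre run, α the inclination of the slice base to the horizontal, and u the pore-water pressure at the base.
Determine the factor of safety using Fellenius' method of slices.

Ordinary method of slices: FS = Σ[c'·Δl_i + (W_i cosα_i − u_i·Δl_i)·tanφ'] / Σ W_i sinα_i, with Δl_i = b_i / cosα_i.
Slice 1: Δl = 1.5/cos(-1.1°) = 1.500 m; N'_1 = 19·cos(-1.1°) − 1·1.500 = 17.5; c'Δl = 19.50; W sinα = -0.4
Slice 2: Δl = 2.3/cos10.3° = 2.338 m; N'_2 = 89·cos10.3° − 10·2.338 = 64.2; c'Δl = 30.39; W sinα = 15.9
Slice 3: Δl = 3.0/cos27.2° = 3.373 m; N'_3 = 184·cos27.2° − 15·3.373 = 113.1; c'Δl = 43.85; W sinα = 84.1
Slice 4: Δl = 3.0/cos50.4° = 4.706 m; N'_4 = 157·cos50.4° − 5·4.706 = 76.5; c'Δl = 61.18; W sinα = 121.0
Σc'Δl = 154.9 kN/m; ΣN' = 271.3 kN/m; ΣW sinα = 220.6 kN/m
Resisting = 154.9 + 271.3·tan30.3° = 154.9 + 158.5 = 313.5 kN/m
FS = 313.5 / 220.6 = 1.421

FS = 1.42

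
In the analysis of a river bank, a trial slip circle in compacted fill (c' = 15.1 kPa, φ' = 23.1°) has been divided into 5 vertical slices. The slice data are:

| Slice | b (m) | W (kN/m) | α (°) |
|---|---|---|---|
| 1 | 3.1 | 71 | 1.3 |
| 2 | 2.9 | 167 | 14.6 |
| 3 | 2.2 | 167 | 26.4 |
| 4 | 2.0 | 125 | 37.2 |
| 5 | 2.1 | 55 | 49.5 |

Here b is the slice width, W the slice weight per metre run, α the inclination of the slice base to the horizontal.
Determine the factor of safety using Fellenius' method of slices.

FS = 1.86

Ordinary method of slices: FS = Σ[c'·Δl_i + (W_i cosα_i)·tanφ'] / Σ W_i sinα_i, with Δl_i = b_i / cosα_i.
Slice 1: Δl = 3.1/cos1.3° = 3.101 m; N'_1 = 71·cos1.3° = 71.0; c'Δl = 46.82; W sinα = 1.6
Slice 2: Δl = 2.9/cos14.6° = 2.997 m; N'_2 = 167·cos14.6° = 161.6; c'Δl = 45.25; W sinα = 42.1
Slice 3: Δl = 2.2/cos26.4° = 2.456 m; N'_3 = 167·cos26.4° = 149.6; c'Δl = 37.09; W sinα = 74.3
Slice 4: Δl = 2.0/cos37.2° = 2.511 m; N'_4 = 125·cos37.2° = 99.6; c'Δl = 37.91; W sinα = 75.6
Slice 5: Δl = 2.1/cos49.5° = 3.234 m; N'_5 = 55·cos49.5° = 35.7; c'Δl = 48.83; W sinα = 41.8
Σc'Δl = 215.9 kN/m; ΣN' = 517.5 kN/m; ΣW sinα = 235.4 kN/m
Resisting = 215.9 + 517.5·tan23.1° = 215.9 + 220.7 = 436.6 kN/m
FS = 436.6 / 235.4 = 1.855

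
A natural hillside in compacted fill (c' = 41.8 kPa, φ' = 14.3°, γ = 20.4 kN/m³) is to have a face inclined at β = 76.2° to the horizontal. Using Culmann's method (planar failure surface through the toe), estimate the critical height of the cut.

H_c = 14.58 m

Culmann's analysis gives the critical failure plane at α_cr = (β + φ')/2 = (76.2 + 14.3)/2 = 45.2°, and the critical height
H_c = (4c'/γ) · sinβ cosφ' / [1 − cos(β − φ')]
    = (4·41.8/20.4) · sin76.2°·cos14.3° / [1 − cos(61.9°)]
    = 8.196 · 0.9711·0.9690 / [1 − 0.4710]
    = 8.196 · 0.9410 / 0.5290
    = 14.58 m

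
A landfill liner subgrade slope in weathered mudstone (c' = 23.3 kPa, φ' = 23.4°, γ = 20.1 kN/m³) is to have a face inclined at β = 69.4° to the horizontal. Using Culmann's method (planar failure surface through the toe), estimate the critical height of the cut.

H_c = 13.05 m

Culmann's analysis gives the critical failure plane at α_cr = (β + φ')/2 = (69.4 + 23.4)/2 = 46.4°, and the critical height
H_c = (4c'/γ) · sinβ cosφ' / [1 − cos(β − φ')]
    = (4·23.3/20.1) · sin69.4°·cos23.4° / [1 − cos(46.0°)]
    = 4.637 · 0.9361·0.9178 / [1 − 0.6947]
    = 4.637 · 0.8591 / 0.3053
    = 13.05 m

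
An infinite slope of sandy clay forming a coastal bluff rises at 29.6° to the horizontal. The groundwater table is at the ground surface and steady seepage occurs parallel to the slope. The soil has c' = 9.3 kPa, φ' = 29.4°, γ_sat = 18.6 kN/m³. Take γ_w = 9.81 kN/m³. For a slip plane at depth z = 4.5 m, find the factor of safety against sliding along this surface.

With seepage parallel to the slope and the water table at the surface, the effective normal stress on the slip plane uses the buoyant unit weight γ' = γ_sat − γ_w while the driving shear stress uses γ_sat:
FS = [c' + γ' z cos²β tanφ'] / [γ_sat z sinβ cosβ]
γ' = 18.6 − 9.81 = 8.79 kN/m³
Numerator = 9.3 + 8.79·4.5·cos²29.6°·tan29.4° = 9.3 + 8.79·4.5·0.7560·0.5635 = 26.150 kPa
Denominator = 18.6·4.5·sin29.6°·cos29.6° = 18.6·4.5·0.4939·0.8695 = 35.947 kPa
FS = 26.150 / 35.947 = 0.727

FS = 0.73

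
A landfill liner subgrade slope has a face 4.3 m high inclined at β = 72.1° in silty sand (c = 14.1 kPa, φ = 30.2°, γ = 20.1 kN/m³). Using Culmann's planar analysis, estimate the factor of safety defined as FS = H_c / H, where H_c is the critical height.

H_c = (4c/γ) · sinβ cosφ / [1 − cos(β − φ)]
    = (4·14.1/20.1) · sin72.1°·cos30.2° / [1 − cos41.9°]
    = 2.806 · 0.8224 / 0.2557 = 9.03 m
FS = H_c / H = 9.03 / 4.3 = 2.099

FS = 2.10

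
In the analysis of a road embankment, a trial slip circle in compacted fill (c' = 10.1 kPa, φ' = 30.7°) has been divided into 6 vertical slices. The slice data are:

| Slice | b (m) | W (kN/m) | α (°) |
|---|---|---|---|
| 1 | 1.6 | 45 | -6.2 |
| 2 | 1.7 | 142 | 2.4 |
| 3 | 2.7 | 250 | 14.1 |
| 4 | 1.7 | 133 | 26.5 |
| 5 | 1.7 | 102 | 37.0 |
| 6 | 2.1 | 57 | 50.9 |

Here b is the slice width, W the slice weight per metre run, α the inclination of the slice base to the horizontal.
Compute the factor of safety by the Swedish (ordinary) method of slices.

Ordinary method of slices: FS = Σ[c'·Δl_i + (W_i cosα_i)·tanφ'] / Σ W_i sinα_i, with Δl_i = b_i / cosα_i.
Slice 1: Δl = 1.6/cos(-6.2°) = 1.609 m; N'_1 = 45·cos(-6.2°) = 44.7; c'Δl = 16.26; W sinα = -4.9
Slice 2: Δl = 1.7/cos2.4° = 1.701 m; N'_2 = 142·cos2.4° = 141.9; c'Δl = 17.19; W sinα = 5.9
Slice 3: Δl = 2.7/cos14.1° = 2.784 m; N'_3 = 250·cos14.1° = 242.5; c'Δl = 28.12; W sinα = 60.9
Slice 4: Δl = 1.7/cos26.5° = 1.900 m; N'_4 = 133·cos26.5° = 119.0; c'Δl = 19.19; W sinα = 59.3
Slice 5: Δl = 1.7/cos37.0° = 2.129 m; N'_5 = 102·cos37.0° = 81.5; c'Δl = 21.50; W sinα = 61.4
Slice 6: Δl = 2.1/cos50.9° = 3.330 m; N'_6 = 57·cos50.9° = 35.9; c'Δl = 33.63; W sinα = 44.2
Σc'Δl = 135.9 kN/m; ΣN' = 665.5 kN/m; ΣW sinα = 227.0 kN/m
Resisting = 135.9 + 665.5·tan30.7° = 135.9 + 395.2 = 531.0 kN/m
FS = 531.0 / 227.0 = 2.340

FS = 2.34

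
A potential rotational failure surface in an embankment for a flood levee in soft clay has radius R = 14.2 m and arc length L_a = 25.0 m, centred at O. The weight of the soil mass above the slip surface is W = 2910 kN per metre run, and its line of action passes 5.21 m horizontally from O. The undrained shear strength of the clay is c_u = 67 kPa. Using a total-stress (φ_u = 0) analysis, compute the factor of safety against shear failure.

Taking moments about the centre O, the resisting moment is provided by the undrained shear strength acting along the arc:
M_R = c_u·L_a·R = 67·25.00·14.2 = 23785.0 kN·m/m
M_D = W·d = 2910·5.21 = 15161.1 kN·m/m
FS = M_R / M_D = 23785.0 / 15161.1 = 1.569

FS = 1.57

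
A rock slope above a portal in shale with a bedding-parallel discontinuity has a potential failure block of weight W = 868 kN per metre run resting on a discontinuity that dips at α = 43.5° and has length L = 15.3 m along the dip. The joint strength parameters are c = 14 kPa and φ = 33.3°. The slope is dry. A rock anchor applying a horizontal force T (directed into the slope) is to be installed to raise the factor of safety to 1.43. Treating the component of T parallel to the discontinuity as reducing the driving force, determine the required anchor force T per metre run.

Resolving forces along and normal to the sliding plane, with the horizontal anchor force T adding T·sinα to the effective normal force and T·cosα acting up the plane against the driving force:
FS = [cL + (W cosα + T sinα) tanφ] / [W sinα − T cosα]
Without the anchor: N' = 629.6 kN/m, driving T_d = 597.5 kN/m, resisting R = 14·15.3 + 629.6·tan33.3° = 627.8 kN/m, FS = 1.05.
Setting FS = 1.43 and solving for T:
1.43·(597.5 − T cos43.5°) = 627.8 + T sin43.5°·tan33.3°
T·(sin43.5°·tan33.3° + 1.43·cos43.5°) = 1.43·597.5 − 627.8
T·(0.6884·0.6569 + 1.43·0.7254) = 854.4 − 627.8 = 226.6
T·1.4894 = 226.6
T = 152.2 kN/m

T = 152 kN/m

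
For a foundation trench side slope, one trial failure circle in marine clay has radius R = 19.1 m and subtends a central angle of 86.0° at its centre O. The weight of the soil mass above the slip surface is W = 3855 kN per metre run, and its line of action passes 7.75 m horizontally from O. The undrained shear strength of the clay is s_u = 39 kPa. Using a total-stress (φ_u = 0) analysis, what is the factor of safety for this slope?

FS = 0.71

Taking moments about the centre O, the resisting moment is provided by the undrained shear strength acting along the arc:
Arc length L_a = R·θ = 19.1·(86.0°·π/180) = 19.1·1.5010 = 28.67 m
M_R = s_u·L_a·R = 39·28.67·19.1 = 21355.4 kN·m/m
M_D = W·d = 3855·7.75 = 29876.2 kN·m/m
FS = M_R / M_D = 21355.4 / 29876.2 = 0.715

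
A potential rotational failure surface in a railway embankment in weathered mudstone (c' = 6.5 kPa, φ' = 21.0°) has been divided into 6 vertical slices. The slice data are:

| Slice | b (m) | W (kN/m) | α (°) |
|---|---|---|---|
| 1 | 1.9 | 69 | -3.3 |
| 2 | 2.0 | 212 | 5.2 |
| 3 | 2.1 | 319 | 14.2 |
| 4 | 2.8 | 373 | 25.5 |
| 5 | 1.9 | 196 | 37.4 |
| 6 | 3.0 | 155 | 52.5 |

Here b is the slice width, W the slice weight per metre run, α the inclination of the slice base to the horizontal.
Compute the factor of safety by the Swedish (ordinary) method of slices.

Ordinary method of slices: FS = Σ[c'·Δl_i + (W_i cosα_i)·tanφ'] / Σ W_i sinα_i, with Δl_i = b_i / cosα_i.
Slice 1: Δl = 1.9/cos(-3.3°) = 1.903 m; N'_1 = 69·cos(-3.3°) = 68.9; c'Δl = 12.37; W sinα = -4.0
Slice 2: Δl = 2.0/cos5.2° = 2.008 m; N'_2 = 212·cos5.2° = 211.1; c'Δl = 13.05; W sinα = 19.2
Slice 3: Δl = 2.1/cos14.2° = 2.166 m; N'_3 = 319·cos14.2° = 309.3; c'Δl = 14.08; W sinα = 78.3
Slice 4: Δl = 2.8/cos25.5° = 3.102 m; N'_4 = 373·cos25.5° = 336.7; c'Δl = 20.16; W sinα = 160.6
Slice 5: Δl = 1.9/cos37.4° = 2.392 m; N'_5 = 196·cos37.4° = 155.7; c'Δl = 15.55; W sinα = 119.0
Slice 6: Δl = 3.0/cos52.5° = 4.928 m; N'_6 = 155·cos52.5° = 94.4; c'Δl = 32.03; W sinα = 123.0
Σc'Δl = 107.2 kN/m; ΣN' = 1176.0 kN/m; ΣW sinα = 496.1 kN/m
Resisting = 107.2 + 1176.0·tan21.0° = 107.2 + 451.4 = 558.7 kN/m
FS = 558.7 / 496.1 = 1.126

FS = 1.13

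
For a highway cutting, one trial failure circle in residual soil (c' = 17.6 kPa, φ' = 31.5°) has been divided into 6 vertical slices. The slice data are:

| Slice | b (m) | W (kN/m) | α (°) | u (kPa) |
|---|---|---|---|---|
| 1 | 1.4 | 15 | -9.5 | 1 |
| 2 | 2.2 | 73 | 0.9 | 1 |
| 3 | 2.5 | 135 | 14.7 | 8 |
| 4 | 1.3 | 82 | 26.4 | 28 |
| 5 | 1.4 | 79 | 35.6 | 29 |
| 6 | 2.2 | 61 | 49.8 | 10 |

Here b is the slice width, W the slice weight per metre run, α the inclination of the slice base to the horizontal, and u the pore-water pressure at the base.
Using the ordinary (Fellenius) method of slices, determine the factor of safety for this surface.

Ordinary method of slices: FS = Σ[c'·Δl_i + (W_i cosα_i − u_i·Δl_i)·tanφ'] / Σ W_i sinα_i, with Δl_i = b_i / cosα_i.
Slice 1: Δl = 1.4/cos(-9.5°) = 1.419 m; N'_1 = 15·cos(-9.5°) − 1·1.419 = 13.4; c'Δl = 24.98; W sinα = -2.5
Slice 2: Δl = 2.2/cos0.9° = 2.200 m; N'_2 = 73·cos0.9° − 1·2.200 = 70.8; c'Δl = 38.72; W sinα = 1.1
Slice 3: Δl = 2.5/cos14.7° = 2.585 m; N'_3 = 135·cos14.7° − 8·2.585 = 109.9; c'Δl = 45.49; W sinα = 34.3
Slice 4: Δl = 1.3/cos26.4° = 1.451 m; N'_4 = 82·cos26.4° − 28·1.451 = 32.8; c'Δl = 25.54; W sinα = 36.5
Slice 5: Δl = 1.4/cos35.6° = 1.722 m; N'_5 = 79·cos35.6° − 29·1.722 = 14.3; c'Δl = 30.30; W sinα = 46.0
Slice 6: Δl = 2.2/cos49.8° = 3.408 m; N'_6 = 61·cos49.8° − 10·3.408 = 5.3; c'Δl = 59.99; W sinα = 46.6
Σc'Δl = 225.0 kN/m; ΣN' = 246.5 kN/m; ΣW sinα = 162.0 kN/m
Resisting = 225.0 + 246.5·tan31.5° = 225.0 + 151.0 = 376.1 kN/m
FS = 376.1 / 162.0 = 2.322

FS = 2.32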